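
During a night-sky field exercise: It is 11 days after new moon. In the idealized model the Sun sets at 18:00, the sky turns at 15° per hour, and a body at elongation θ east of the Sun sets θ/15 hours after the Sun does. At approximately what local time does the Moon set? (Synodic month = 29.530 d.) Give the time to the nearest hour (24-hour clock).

03:00

Phase angle: θ = 360°·(11 d)/(29.530 d) = 134.1°.
At 15° of sky rotation per hour, 134.1° corresponds to a 8.94 h lag.
18:00 + 8.94 h ≈ 02:56 → 03:00 to the nearest hour.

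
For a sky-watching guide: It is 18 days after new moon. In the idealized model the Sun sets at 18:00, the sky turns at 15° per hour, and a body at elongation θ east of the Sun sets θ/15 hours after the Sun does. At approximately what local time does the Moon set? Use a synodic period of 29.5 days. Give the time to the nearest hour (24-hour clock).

Phase angle: θ = 360°·(18 d)/(29.5 d) = 219.7°.
Delay after the Sun = 219.7° / (15°/h) ≈ 14.64 h.
18:00 + 14.64 h ≈ 08:39 → 09:00 to the nearest hour.

09:00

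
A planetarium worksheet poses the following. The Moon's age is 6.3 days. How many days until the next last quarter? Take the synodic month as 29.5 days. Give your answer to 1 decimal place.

15.8 days

Last quarter occurs at elongation 270°, i.e. at age 29.5 × 270/360 = 22.125 d.
That is 22.125 − 6.3 = 15.825 days ahead.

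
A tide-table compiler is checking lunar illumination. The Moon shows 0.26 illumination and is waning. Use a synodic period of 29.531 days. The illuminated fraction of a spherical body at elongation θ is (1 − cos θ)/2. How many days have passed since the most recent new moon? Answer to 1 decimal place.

24.5 days

From f = (1 − cos θ)/2: cos θ = 1 − 2×0.26 = 0.480; arccos → 61.3°.
Waning ⇒ past full, so θ = 360° − 61.3° = 298.7°.
At 360°/29.531 d per day, 298.7° corresponds to 24.50 days.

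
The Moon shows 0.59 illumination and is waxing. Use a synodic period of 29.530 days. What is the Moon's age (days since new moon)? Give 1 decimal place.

8.2 days

Invert f = (1 − cos θ)/2 to get cos θ = 1 − 2(0.59) = -0.180, hence θ₀ = arccos -0.180 = 100.4°.
Before full moon the principal value applies: θ = 100.4°.
That fraction of the synodic month is 100.4/360 × 29.530 d ≈ 8.23 d.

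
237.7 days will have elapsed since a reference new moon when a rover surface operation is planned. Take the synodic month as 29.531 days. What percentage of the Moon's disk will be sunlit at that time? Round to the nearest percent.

2%

Reduce mod P: 237.7 − 8×29.531 = 1.45 d into the current lunation.
The Moon has covered 1.45/29.531 of its cycle, so θ ≈ 360° × 1.45/29.531 = 17.7°.
With cos θ = 0.953, the lit fraction is (1 − 0.953)/2 ≈ 0.024, so 2%.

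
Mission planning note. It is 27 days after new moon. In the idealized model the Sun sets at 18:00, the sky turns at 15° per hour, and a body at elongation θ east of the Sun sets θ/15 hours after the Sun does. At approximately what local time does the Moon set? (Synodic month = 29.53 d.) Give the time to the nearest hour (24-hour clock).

16:00

Phase angle: θ = 360°·(27 d)/(29.53 d) = 329.2°.
The Moon trails the Sun by θ/15 = 329.2/15 ≈ 21.94 hours.
18:00 + 21.94 h ≈ 15:57 → 16:00 to the nearest hour.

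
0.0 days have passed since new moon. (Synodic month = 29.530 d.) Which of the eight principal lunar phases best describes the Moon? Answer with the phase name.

At 0.0/29.530 of the cycle, θ ≈ 0° — the new moon range.

new moon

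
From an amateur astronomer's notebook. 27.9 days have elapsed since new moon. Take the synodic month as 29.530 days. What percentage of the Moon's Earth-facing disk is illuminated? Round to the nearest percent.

The Moon has covered 27.9/29.530 of its cycle, so θ ≈ 360° × 27.9/29.530 = 340.1°.
With cos θ = 0.940, the lit fraction is (1 − 0.940)/2 ≈ 0.030, so 3%.

3%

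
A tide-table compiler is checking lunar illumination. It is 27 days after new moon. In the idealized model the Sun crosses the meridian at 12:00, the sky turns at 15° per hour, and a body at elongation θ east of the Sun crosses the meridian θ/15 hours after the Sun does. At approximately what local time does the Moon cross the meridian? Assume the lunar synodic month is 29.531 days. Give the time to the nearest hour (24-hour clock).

10:00

The Moon has covered 27/29.531 of its cycle, so θ ≈ 360° × 27/29.531 = 329.1°.
At 15° of sky rotation per hour, 329.1° corresponds to a 21.94 h lag.
12:00 + 21.94 h ≈ 09:57 → 10:00 to the nearest hour.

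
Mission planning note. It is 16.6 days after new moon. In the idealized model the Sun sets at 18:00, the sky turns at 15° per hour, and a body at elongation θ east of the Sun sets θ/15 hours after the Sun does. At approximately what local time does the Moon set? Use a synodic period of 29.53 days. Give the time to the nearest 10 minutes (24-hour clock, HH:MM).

Elongation θ = 360° × 16.6/29.53 ≈ 202.4°.
At 15° of sky rotation per hour, 202.4° corresponds to a 13.49 h lag.
18:00 + 13.491 h ≈ 07:29 → 07:30 to the nearest ten minutes.

07:30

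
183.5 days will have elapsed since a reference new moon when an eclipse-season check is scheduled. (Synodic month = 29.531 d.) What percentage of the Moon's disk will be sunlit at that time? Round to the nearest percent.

39%

Reduce mod P: 183.5 − 6×29.531 = 6.31 d into the current lunation.
The Moon has covered 6.31/29.531 of its cycle, so θ ≈ 360° × 6.31/29.531 = 77.0°.
With cos θ = 0.225, the lit fraction is (1 − 0.225)/2 ≈ 0.387, so 39%.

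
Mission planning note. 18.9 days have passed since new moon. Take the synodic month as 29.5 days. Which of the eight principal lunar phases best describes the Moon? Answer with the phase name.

waning gibbous

At 18.9/29.5 of the cycle, θ ≈ 231° — the waning gibbous range.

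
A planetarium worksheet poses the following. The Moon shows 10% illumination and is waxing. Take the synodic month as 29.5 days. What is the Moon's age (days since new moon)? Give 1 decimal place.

cos θ = 1 − 2f = 0.800, giving a principal value of 36.9°.
Before full moon the principal value applies: θ = 36.9°.
At 360°/29.5 d per day, 36.9° corresponds to 3.02 days.

3.0 days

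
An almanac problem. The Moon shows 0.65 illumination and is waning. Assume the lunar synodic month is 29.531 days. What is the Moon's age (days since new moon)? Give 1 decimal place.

From f = (1 − cos θ)/2: cos θ = 1 − 2×0.65 = -0.300; arccos → 107.5°.
Waning ⇒ past full, so θ = 360° − 107.5° = 252.5°.
That fraction of the synodic month is 252.5/360 × 29.531 d ≈ 20.72 d.

20.7 days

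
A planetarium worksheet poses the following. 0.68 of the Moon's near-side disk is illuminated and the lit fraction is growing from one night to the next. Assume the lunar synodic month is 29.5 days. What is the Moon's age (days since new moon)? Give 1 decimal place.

cos θ = 1 − 2f = -0.360, giving a principal value of 111.1°.
The Moon is waxing (0°–180°), so θ = 111.1° directly.
At 360°/29.5 d per day, 111.1° corresponds to 9.10 days.

9.1 days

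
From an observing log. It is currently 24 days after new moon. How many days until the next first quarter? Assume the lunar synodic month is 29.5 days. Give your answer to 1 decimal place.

First quarter is 0.25 of the way through the cycle: age 0.25 × 29.5 = 7.375 d.
Already past this cycle's first quarter; the next is at 7.375 + 29.5 = 36.875 d, so 36.875 − 24 = 12.875 days.

12.9 days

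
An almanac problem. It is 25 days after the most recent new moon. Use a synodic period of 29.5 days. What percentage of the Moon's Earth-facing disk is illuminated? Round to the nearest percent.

Phase angle: θ = 360°·(25 d)/(29.5 d) = 305.1°.
cos 305.1° = 0.575, so f = (1 − 0.575)/2 = 0.213, so 21%.

21%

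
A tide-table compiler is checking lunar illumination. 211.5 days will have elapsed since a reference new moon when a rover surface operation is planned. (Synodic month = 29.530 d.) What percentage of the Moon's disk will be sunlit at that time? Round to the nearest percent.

24%

211.5 d spans 7 complete synodic months (7 × 29.530 = 206.71 d) plus 4.79 d.
Phase angle: θ = 360°·(4.79 d)/(29.530 d) = 58.4°.
Illuminated fraction = (1 − cos 58.4°)/2 = (1 − 0.524)/2 ≈ 0.238, so 24%.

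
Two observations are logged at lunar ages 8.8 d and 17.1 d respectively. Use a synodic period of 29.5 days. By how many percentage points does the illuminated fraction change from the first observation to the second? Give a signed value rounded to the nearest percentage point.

+29 percentage points

First observation: θ = 360°·8.8/29.5 = 107.4°, so f = 0.649.
Second observation: θ = 208.7°, f = 0.939.
Δf = 0.939 − 0.649 = +0.289, i.e. +29 pp.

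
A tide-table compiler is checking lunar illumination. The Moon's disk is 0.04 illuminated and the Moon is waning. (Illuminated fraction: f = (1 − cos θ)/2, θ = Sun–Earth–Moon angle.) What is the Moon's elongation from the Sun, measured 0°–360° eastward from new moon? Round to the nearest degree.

337°

From f = (1 − cos θ)/2: cos θ = 1 − 2×0.04 = 0.920; arccos → 23.1°.
Waning ⇒ past full, so θ = 360° − 23.1° = 336.9°.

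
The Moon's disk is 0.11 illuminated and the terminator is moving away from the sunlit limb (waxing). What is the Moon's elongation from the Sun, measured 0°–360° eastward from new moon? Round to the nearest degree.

39°

cos θ = 1 − 2f = 0.780, giving a principal value of 38.7°.
Before full moon the principal value applies: θ = 38.7°.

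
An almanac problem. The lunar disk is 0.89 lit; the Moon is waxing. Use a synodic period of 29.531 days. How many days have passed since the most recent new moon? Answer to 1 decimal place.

11.6 days

Invert f = (1 − cos θ)/2 to get cos θ = 1 − 2(0.89) = -0.780, hence θ₀ = arccos -0.780 = 141.3°.
The Moon is waxing (0°–180°), so θ = 141.3° directly.
At 360°/29.531 d per day, 141.3° corresponds to 11.59 days.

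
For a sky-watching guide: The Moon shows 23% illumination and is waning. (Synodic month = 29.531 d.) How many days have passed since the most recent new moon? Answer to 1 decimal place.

24.8 days

Invert f = (1 − cos θ)/2 to get cos θ = 1 − 2(0.23) = 0.540, hence θ₀ = arccos 0.540 = 57.3°.
A waning Moon lies in 180°–360°, so θ = 360° − 57.3° = 302.7°.
Age = 29.531 × 302.7°/360° ≈ 24.83 days.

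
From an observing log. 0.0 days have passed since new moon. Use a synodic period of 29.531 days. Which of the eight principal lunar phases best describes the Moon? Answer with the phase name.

new moon

At 0.0/29.531 of the cycle, θ ≈ 0° — the new moon range.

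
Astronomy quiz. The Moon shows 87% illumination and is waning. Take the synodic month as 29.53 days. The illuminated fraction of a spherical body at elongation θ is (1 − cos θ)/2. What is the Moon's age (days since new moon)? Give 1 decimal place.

18.2 days

From f = (1 − cos θ)/2: cos θ = 1 − 2×0.87 = -0.740; arccos → 137.7°.
Waning ⇒ past full, so θ = 360° − 137.7° = 222.3°.
That fraction of the synodic month is 222.3/360 × 29.53 d ≈ 18.23 d.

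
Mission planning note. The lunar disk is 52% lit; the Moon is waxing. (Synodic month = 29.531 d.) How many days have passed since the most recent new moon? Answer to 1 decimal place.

7.6 days

Invert f = (1 − cos θ)/2 to get cos θ = 1 − 2(0.52) = -0.040, hence θ₀ = arccos -0.040 = 92.3°.
The Moon is waxing (0°–180°), so θ = 92.3° directly.
At 360°/29.531 d per day, 92.3° corresponds to 7.57 days.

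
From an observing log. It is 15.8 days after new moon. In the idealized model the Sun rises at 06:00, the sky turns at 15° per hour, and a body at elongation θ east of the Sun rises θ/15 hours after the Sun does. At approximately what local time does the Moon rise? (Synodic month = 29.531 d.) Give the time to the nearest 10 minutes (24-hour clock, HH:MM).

Elongation θ = 360° × 15.8/29.531 ≈ 192.6°.
Delay after the Sun = 192.6° / (15°/h) ≈ 12.84 h.
06:00 + 12.841 h ≈ 18:50 → 18:50 to the nearest ten minutes.

18:50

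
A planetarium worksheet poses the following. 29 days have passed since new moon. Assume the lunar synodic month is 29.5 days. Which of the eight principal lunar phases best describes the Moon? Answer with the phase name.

new moon

θ ≈ 360° × 29/29.5 = 354°, which falls in the new moon sector.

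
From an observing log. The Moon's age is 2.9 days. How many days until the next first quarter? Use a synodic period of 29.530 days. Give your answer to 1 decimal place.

First quarter occurs at elongation 90°, i.e. at age 29.530 × 90/360 = 7.383 d.
So 4.483 days remain (7.383 − 2.9).

4.5 days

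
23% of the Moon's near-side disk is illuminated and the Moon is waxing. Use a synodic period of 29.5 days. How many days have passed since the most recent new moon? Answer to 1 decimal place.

cos θ = 1 − 2f = 0.540, giving a principal value of 57.3°.
The Moon is waxing (0°–180°), so θ = 57.3° directly.
That fraction of the synodic month is 57.3/360 × 29.5 d ≈ 4.70 d.

4.7 days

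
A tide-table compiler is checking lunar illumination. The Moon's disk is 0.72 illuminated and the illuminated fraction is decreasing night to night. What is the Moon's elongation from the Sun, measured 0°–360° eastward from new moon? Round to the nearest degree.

244°

Invert f = (1 − cos θ)/2 to get cos θ = 1 − 2(0.72) = -0.440, hence θ₀ = arccos -0.440 = 116.1°.
Since the Moon is past full (waning), take the reflex angle: θ = 360° − 116.1° = 243.9°.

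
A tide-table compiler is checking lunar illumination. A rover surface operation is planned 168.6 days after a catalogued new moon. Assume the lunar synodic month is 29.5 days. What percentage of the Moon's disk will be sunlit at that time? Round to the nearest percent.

168.6/29.5 = 5.715 lunations, so 5 complete cycles and 21.10 d into the next.
Phase angle: θ = 360°·(21.10 d)/(29.5 d) = 257.5°.
With cos θ = (-0.217), the lit fraction is (1 − (-0.217))/2 ≈ 0.608, so 61%.

61%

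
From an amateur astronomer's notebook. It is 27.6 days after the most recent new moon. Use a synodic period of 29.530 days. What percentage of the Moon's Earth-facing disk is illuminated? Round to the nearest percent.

4%

The Moon has covered 27.6/29.530 of its cycle, so θ ≈ 360° × 27.6/29.530 = 336.5°.
With cos θ = 0.917, the lit fraction is (1 − 0.917)/2 ≈ 0.042, so 4%.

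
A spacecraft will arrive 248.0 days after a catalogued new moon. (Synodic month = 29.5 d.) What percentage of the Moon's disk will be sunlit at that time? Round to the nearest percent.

248.0 d spans 8 complete synodic months (8 × 29.5 = 236.00 d) plus 12.00 d.
Phase angle: θ = 360°·(12.00 d)/(29.5 d) = 146.4°.
cos 146.4° = (-0.833), so f = (1 − (-0.833))/2 = 0.917, so 92%.

92%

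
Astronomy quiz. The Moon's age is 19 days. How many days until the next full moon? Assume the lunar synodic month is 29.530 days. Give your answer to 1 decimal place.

25.3 days

Full moon is 0.5 of the way through the cycle: age 0.5 × 29.530 = 14.765 d.
Already past this cycle's full moon; the next is at 14.765 + 29.530 = 44.295 d, so 44.295 − 19 = 25.295 days.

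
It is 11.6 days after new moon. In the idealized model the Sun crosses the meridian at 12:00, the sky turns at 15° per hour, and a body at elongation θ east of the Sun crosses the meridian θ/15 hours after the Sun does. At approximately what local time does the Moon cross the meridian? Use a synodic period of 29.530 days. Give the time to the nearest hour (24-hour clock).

The Moon has covered 11.6/29.530 of its cycle, so θ ≈ 360° × 11.6/29.530 = 141.4°.
Delay after the Sun = 141.4° / (15°/h) ≈ 9.43 h.
12:00 + 9.43 h ≈ 21:26 → 21:00 to the nearest hour.

21:00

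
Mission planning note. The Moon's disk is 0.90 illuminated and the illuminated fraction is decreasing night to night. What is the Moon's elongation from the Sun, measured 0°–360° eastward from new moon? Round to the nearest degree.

217°

Invert f = (1 − cos θ)/2 to get cos θ = 1 − 2(0.90) = -0.800, hence θ₀ = arccos -0.800 = 143.1°.
Since the Moon is past full (waning), take the reflex angle: θ = 360° − 143.1° = 216.9°.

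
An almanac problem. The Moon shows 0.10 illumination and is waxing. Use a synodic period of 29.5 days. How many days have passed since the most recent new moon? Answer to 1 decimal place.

3.0 days

Invert f = (1 − cos θ)/2 to get cos θ = 1 − 2(0.10) = 0.800, hence θ₀ = arccos 0.800 = 36.9°.
Before full moon the principal value applies: θ = 36.9°.
At 360°/29.5 d per day, 36.9° corresponds to 3.02 days.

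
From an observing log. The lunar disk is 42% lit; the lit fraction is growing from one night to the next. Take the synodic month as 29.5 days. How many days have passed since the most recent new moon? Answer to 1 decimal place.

6.6 days

Invert f = (1 − cos θ)/2 to get cos θ = 1 − 2(0.42) = 0.160, hence θ₀ = arccos 0.160 = 80.8°.
Waxing ⇒ before full, so θ = 80.8°.
Age = 29.5 × 80.8°/360° ≈ 6.62 days.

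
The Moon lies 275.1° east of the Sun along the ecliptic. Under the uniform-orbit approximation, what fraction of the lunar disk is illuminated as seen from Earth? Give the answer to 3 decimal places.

0.456

Half-versine of 275.1°: (1 − 0.089)/2 = 0.456.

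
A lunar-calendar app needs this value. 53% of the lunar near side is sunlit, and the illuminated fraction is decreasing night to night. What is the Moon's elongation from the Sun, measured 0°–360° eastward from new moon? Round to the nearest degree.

cos θ = 1 − 2f = -0.060, giving a principal value of 93.4°.
A waning Moon lies in 180°–360°, so θ = 360° − 93.4° = 266.6°.

267°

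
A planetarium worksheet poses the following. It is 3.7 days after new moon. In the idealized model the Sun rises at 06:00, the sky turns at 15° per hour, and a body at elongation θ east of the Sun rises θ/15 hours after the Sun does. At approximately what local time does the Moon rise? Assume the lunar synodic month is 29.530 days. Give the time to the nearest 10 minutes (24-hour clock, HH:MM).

09:00

The Moon has covered 3.7/29.530 of its cycle, so θ ≈ 360° × 3.7/29.530 = 45.1°.
The Moon trails the Sun by θ/15 = 45.1/15 ≈ 3.01 hours.
06:00 + 3.007 h ≈ 09:00 → 09:00 to the nearest ten minutes.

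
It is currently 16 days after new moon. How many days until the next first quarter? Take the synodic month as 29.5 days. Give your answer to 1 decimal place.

First quarter is 0.25 of the way through the cycle: age 0.25 × 29.5 = 7.375 d.
This lunation's first quarter (7.375 d) has passed, so add one period: 36.875 − 16 = 20.875 days.

20.9 days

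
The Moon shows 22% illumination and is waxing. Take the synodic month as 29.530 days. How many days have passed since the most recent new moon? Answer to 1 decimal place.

cos θ = 1 − 2f = 0.560, giving a principal value of 55.9°.
The Moon is waxing (0°–180°), so θ = 55.9° directly.
That fraction of the synodic month is 55.9/360 × 29.530 d ≈ 4.59 d.

4.6 days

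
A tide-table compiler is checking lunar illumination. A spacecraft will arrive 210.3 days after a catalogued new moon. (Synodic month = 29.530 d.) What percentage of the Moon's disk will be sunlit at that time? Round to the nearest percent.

14%

Reduce mod P: 210.3 − 7×29.530 = 3.59 d into the current lunation.
The Moon has covered 3.59/29.530 of its cycle, so θ ≈ 360° × 3.59/29.530 = 43.8°.
cos 43.8° = 0.722, so f = (1 − 0.722)/2 = 0.139, so 14%.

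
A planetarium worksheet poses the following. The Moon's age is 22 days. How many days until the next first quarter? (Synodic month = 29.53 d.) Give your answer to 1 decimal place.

14.9 days

First quarter is 0.25 of the way through the cycle: age 0.25 × 29.53 = 7.383 d.
Already past this cycle's first quarter; the next is at 7.383 + 29.53 = 36.913 d, so 36.913 − 22 = 14.913 days.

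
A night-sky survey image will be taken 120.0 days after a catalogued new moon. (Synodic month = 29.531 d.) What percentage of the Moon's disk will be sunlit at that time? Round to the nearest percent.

4%

120.0/29.531 = 4.064 lunations, so 4 complete cycles and 1.88 d into the next.
Elongation θ = 360° × 1.88/29.531 ≈ 22.9°.
cos 22.9° = 0.921, so f = (1 − 0.921)/2 = 0.039, so 4%.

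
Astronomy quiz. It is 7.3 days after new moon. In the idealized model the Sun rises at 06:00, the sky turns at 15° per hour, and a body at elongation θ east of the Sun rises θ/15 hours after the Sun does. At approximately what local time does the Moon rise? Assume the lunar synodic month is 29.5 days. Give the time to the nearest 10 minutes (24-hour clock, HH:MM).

Elongation θ = 360° × 7.3/29.5 ≈ 89.1°.
At 15° of sky rotation per hour, 89.1° corresponds to a 5.94 h lag.
06:00 + 5.939 h ≈ 11:56 → 12:00 to the nearest ten minutes.

12:00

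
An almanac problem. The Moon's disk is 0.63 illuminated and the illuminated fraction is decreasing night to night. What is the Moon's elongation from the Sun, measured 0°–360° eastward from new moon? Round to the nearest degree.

255°

Invert f = (1 − cos θ)/2 to get cos θ = 1 − 2(0.63) = -0.260, hence θ₀ = arccos -0.260 = 105.1°.
A waning Moon lies in 180°–360°, so θ = 360° − 105.1° = 254.9°.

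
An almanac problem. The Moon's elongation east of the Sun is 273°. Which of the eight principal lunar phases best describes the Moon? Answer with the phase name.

last quarter

The last quarter sector spans roughly 248°–292°; 273° falls inside it.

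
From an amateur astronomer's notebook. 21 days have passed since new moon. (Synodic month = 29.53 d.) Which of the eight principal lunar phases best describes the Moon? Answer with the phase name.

θ ≈ 360° × 21/29.53 = 256°, which falls in the last quarter sector.

last quarter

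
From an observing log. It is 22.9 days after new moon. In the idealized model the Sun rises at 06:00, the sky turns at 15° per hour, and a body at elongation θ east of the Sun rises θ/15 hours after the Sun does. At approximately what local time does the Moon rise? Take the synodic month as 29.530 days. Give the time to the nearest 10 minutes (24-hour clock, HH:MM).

00:40

Phase angle: θ = 360°·(22.9 d)/(29.530 d) = 279.2°.
Delay after the Sun = 279.2° / (15°/h) ≈ 18.61 h.
06:00 + 18.612 h ≈ 00:37 → 00:40 to the nearest ten minutes.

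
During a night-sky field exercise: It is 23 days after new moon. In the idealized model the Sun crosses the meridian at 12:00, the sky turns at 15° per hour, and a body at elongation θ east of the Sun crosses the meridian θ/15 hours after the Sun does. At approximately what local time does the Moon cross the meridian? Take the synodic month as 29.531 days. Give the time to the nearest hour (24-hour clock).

07:00

Elongation θ = 360° × 23/29.531 ≈ 280.4°.
The Moon trails the Sun by θ/15 = 280.4/15 ≈ 18.69 hours.
12:00 + 18.69 h ≈ 06:42 → 07:00 to the nearest hour.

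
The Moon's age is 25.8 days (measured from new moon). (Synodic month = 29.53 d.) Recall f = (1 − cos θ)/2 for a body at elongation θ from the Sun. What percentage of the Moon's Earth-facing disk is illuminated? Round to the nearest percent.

Elongation θ = 360° × 25.8/29.53 ≈ 314.5°.
Illuminated fraction = (1 − cos 314.5°)/2 = (1 − 0.701)/2 ≈ 0.149, so 15%.

15%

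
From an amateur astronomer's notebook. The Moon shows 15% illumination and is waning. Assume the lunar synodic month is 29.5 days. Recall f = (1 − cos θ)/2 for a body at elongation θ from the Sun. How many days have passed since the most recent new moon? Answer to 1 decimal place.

From f = (1 − cos θ)/2: cos θ = 1 − 2×0.15 = 0.700; arccos → 45.6°.
Since the Moon is past full (waning), take the reflex angle: θ = 360° − 45.6° = 314.4°.
That fraction of the synodic month is 314.4/360 × 29.5 d ≈ 25.77 d.

25.8 days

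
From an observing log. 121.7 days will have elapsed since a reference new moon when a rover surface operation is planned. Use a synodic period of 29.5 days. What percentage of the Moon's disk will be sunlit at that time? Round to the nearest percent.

15%

121.7 d spans 4 complete synodic months (4 × 29.5 = 118.00 d) plus 3.70 d.
Elongation θ = 360° × 3.70/29.5 ≈ 45.2°.
cos 45.2° = 0.705, so f = (1 − 0.705)/2 = 0.147, so 15%.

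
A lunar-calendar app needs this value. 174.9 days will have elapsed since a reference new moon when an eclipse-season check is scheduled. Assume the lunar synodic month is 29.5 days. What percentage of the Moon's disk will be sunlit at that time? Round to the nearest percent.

5%

174.9 d spans 5 complete synodic months (5 × 29.5 = 147.50 d) plus 27.40 d.
The Moon has covered 27.40/29.5 of its cycle, so θ ≈ 360° × 27.40/29.5 = 334.4°.
Illuminated fraction = (1 − cos 334.4°)/2 = (1 − 0.902)/2 ≈ 0.049, so 5%.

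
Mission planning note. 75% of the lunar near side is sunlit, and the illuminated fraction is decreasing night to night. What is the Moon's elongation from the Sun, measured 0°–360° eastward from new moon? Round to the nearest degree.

240°

From f = (1 − cos θ)/2: cos θ = 1 − 2×0.75 = -0.500; arccos → 120.0°.
Since the Moon is past full (waning), take the reflex angle: θ = 360° − 120.0° = 240.0°.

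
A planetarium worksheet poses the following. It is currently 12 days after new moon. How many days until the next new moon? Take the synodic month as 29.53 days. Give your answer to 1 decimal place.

17.5 days

One full lunation from the last new moon is 29.53 d; remaining = 29.53 − 12 = 17.530 d.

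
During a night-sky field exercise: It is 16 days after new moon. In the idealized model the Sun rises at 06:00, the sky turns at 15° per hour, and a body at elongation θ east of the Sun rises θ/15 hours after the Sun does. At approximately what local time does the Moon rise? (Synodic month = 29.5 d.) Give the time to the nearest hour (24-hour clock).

19:00

The Moon has covered 16/29.5 of its cycle, so θ ≈ 360° × 16/29.5 = 195.3°.
At 15° of sky rotation per hour, 195.3° corresponds to a 13.02 h lag.
06:00 + 13.02 h ≈ 19:01 → 19:00 to the nearest hour.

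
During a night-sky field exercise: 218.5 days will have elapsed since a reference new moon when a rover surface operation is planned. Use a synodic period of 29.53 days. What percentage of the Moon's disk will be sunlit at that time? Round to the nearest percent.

90%

218.5/29.53 = 7.399 lunations, so 7 complete cycles and 11.79 d into the next.
The Moon has covered 11.79/29.53 of its cycle, so θ ≈ 360° × 11.79/29.53 = 143.7°.
Illuminated fraction = (1 − cos 143.7°)/2 = (1 − (-0.806))/2 ≈ 0.903, so 90%.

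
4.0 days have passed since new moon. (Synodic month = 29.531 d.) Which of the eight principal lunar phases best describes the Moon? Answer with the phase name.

waxing crescent

At 4.0/29.531 of the cycle, θ ≈ 49° — the waxing crescent range.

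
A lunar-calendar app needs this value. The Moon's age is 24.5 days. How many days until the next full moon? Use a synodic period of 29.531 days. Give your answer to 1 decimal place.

Full moon occurs at elongation 180°, i.e. at age 29.531 × 180/360 = 14.765 d.
This lunation's full moon (14.765 d) has passed, so add one period: 44.296 − 24.5 = 19.796 days.

19.8 days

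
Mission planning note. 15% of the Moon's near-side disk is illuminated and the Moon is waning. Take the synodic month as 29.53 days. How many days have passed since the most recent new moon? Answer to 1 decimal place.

25.8 days

Invert f = (1 − cos θ)/2 to get cos θ = 1 − 2(0.15) = 0.700, hence θ₀ = arccos 0.700 = 45.6°.
Waning ⇒ past full, so θ = 360° − 45.6° = 314.4°.
At 360°/29.53 d per day, 314.4° corresponds to 25.79 days.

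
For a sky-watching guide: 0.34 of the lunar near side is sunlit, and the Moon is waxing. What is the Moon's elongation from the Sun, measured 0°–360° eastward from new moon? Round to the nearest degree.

From f = (1 − cos θ)/2: cos θ = 1 − 2×0.34 = 0.320; arccos → 71.3°.
Waxing ⇒ before full, so θ = 71.3°.

71°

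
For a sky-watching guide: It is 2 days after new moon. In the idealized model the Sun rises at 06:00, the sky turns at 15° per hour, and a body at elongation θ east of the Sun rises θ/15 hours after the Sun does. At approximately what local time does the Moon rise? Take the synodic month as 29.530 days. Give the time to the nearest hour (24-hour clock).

08:00

Phase angle: θ = 360°·(2 d)/(29.530 d) = 24.4°.
At 15° of sky rotation per hour, 24.4° corresponds to a 1.63 h lag.
06:00 + 1.63 h ≈ 07:38 → 08:00 to the nearest hour.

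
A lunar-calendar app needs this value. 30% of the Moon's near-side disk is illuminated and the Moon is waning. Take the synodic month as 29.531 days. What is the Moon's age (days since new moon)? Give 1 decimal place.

Invert f = (1 − cos θ)/2 to get cos θ = 1 − 2(0.30) = 0.400, hence θ₀ = arccos 0.400 = 66.4°.
A waning Moon lies in 180°–360°, so θ = 360° − 66.4° = 293.6°.
Age = 29.531 × 293.6°/360° ≈ 24.08 days.

24.1 days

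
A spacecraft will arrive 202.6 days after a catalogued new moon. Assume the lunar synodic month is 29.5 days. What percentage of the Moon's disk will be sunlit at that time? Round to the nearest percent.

Reduce mod P: 202.6 − 6×29.5 = 25.60 d into the current lunation.
Phase angle: θ = 360°·(25.60 d)/(29.5 d) = 312.4°.
Illuminated fraction = (1 − cos 312.4°)/2 = (1 − 0.674)/2 ≈ 0.163, so 16%.

16%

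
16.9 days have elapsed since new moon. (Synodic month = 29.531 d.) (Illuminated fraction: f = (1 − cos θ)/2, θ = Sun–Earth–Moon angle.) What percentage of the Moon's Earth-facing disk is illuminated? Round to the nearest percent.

Phase angle: θ = 360°·(16.9 d)/(29.531 d) = 206.0°.
With cos θ = (-0.899), the lit fraction is (1 − (-0.899))/2 ≈ 0.949, so 95%.

95%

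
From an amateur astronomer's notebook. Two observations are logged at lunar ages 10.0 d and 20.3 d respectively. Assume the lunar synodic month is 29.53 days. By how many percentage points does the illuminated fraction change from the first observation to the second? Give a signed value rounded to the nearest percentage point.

θ₁ = 360° × 10.0/29.53 = 121.9°, f₁ = (1 − cos θ₁)/2 = 0.764.
θ₂ = 360° × 20.3/29.53 = 247.5°, f₂ = (1 − cos θ₂)/2 = 0.692.
Change = f₂ − f₁ = -0.073 → -7 percentage points.

-7 percentage points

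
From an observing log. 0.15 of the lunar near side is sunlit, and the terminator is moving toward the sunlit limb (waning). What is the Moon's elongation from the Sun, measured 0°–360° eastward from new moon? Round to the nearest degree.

cos θ = 1 − 2f = 0.700, giving a principal value of 45.6°.
A waning Moon lies in 180°–360°, so θ = 360° − 45.6° = 314.4°.

314°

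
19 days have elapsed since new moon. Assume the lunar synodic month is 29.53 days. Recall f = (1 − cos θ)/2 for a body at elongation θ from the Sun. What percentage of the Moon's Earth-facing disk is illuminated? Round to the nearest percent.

Elongation θ = 360° × 19/29.53 ≈ 231.6°.
With cos θ = (-0.621), the lit fraction is (1 − (-0.621))/2 ≈ 0.810, so 81%.

81%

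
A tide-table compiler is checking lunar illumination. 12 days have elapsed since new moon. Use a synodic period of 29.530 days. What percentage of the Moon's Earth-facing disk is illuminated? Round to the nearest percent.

Phase angle: θ = 360°·(12 d)/(29.530 d) = 146.3°.
Illuminated fraction = (1 − cos 146.3°)/2 = (1 − (-0.832))/2 ≈ 0.916, so 92%.

92%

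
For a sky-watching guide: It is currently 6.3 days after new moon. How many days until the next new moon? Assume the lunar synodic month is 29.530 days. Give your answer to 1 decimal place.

23.2 days

The next new moon completes the synodic month: 29.530 − 6.3 = 23.230 days.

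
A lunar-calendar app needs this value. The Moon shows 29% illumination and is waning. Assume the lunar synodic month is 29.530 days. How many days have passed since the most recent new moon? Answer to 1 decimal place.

cos θ = 1 − 2f = 0.420, giving a principal value of 65.2°.
A waning Moon lies in 180°–360°, so θ = 360° − 65.2° = 294.8°.
At 360°/29.530 d per day, 294.8° corresponds to 24.18 days.

24.2 days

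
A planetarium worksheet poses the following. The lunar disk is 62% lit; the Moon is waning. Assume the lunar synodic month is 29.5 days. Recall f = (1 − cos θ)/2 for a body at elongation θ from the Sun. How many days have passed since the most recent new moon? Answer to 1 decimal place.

cos θ = 1 − 2f = -0.240, giving a principal value of 103.9°.
Since the Moon is past full (waning), take the reflex angle: θ = 360° − 103.9° = 256.1°.
At 360°/29.5 d per day, 256.1° corresponds to 20.99 days.

21.0 days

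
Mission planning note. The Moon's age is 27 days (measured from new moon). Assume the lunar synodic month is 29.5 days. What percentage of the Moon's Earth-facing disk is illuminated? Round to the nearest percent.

7%

Phase angle: θ = 360°·(27 d)/(29.5 d) = 329.5°.
cos 329.5° = 0.862, so f = (1 − 0.862)/2 = 0.069, so 7%.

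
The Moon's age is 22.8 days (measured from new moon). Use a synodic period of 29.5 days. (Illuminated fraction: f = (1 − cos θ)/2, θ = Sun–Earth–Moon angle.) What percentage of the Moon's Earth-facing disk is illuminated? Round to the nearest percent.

Phase angle: θ = 360°·(22.8 d)/(29.5 d) = 278.2°.
Illuminated fraction = (1 − cos 278.2°)/2 = (1 − 0.143)/2 ≈ 0.428, so 43%.

43%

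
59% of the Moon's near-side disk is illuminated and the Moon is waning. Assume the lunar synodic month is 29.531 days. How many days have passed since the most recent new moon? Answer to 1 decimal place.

21.3 days

Invert f = (1 − cos θ)/2 to get cos θ = 1 − 2(0.59) = -0.180, hence θ₀ = arccos -0.180 = 100.4°.
Waning ⇒ past full, so θ = 360° − 100.4° = 259.6°.
At 360°/29.531 d per day, 259.6° corresponds to 21.30 days.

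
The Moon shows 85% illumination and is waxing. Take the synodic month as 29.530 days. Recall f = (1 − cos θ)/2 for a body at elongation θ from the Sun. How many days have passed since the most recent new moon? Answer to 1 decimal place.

From f = (1 − cos θ)/2: cos θ = 1 − 2×0.85 = -0.700; arccos → 134.4°.
Before full moon the principal value applies: θ = 134.4°.
That fraction of the synodic month is 134.4/360 × 29.530 d ≈ 11.03 d.

11.0 days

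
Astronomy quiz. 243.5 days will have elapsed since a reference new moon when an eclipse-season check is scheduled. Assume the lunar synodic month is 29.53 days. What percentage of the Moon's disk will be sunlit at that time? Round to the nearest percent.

49%

243.5 d spans 8 complete synodic months (8 × 29.53 = 236.24 d) plus 7.26 d.
The Moon has covered 7.26/29.53 of its cycle, so θ ≈ 360° × 7.26/29.53 = 88.5°.
Illuminated fraction = (1 − cos 88.5°)/2 = (1 − 0.026)/2 ≈ 0.487, so 49%.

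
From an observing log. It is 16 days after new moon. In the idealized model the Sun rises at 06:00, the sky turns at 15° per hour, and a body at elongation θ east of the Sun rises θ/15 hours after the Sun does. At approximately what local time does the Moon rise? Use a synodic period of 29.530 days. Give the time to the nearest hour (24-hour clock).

The Moon has covered 16/29.530 of its cycle, so θ ≈ 360° × 16/29.530 = 195.1°.
The Moon trails the Sun by θ/15 = 195.1/15 ≈ 13.00 hours.
06:00 + 13.00 h ≈ 19:00 → 19:00 to the nearest hour.

19:00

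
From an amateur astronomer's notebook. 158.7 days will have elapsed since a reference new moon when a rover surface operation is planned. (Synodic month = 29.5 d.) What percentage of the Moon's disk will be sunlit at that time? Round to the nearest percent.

158.7 d spans 5 complete synodic months (5 × 29.5 = 147.50 d) plus 11.20 d.
Elongation θ = 360° × 11.20/29.5 ≈ 136.7°.
cos 136.7° = (-0.728), so f = (1 − (-0.728))/2 = 0.864, so 86%.

86%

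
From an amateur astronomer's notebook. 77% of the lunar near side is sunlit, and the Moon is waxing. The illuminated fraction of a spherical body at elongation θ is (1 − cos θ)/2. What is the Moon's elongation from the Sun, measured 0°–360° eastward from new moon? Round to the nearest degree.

Invert f = (1 − cos θ)/2 to get cos θ = 1 − 2(0.77) = -0.540, hence θ₀ = arccos -0.540 = 122.7°.
Waxing ⇒ before full, so θ = 122.7°.

123°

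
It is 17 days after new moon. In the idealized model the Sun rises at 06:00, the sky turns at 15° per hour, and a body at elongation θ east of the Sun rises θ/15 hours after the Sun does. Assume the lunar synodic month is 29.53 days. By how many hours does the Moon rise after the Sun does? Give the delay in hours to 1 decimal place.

13.8 h

Phase angle: θ = 360°·(17 d)/(29.53 d) = 207.2°.
The Moon trails the Sun by θ/15 = 207.2/15 ≈ 13.82 hours.
So the Moon rises 13.82 h after the Sun.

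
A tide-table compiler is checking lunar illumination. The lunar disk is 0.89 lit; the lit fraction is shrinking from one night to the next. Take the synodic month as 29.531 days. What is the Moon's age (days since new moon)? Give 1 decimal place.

Invert f = (1 − cos θ)/2 to get cos θ = 1 − 2(0.89) = -0.780, hence θ₀ = arccos -0.780 = 141.3°.
Since the Moon is past full (waning), take the reflex angle: θ = 360° − 141.3° = 218.7°.
Age = 29.531 × 218.7°/360° ≈ 17.94 days.

17.9 days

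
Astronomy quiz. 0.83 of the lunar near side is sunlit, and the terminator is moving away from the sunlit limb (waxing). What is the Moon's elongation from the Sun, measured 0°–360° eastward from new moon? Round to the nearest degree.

cos θ = 1 − 2f = -0.660, giving a principal value of 131.3°.
Before full moon the principal value applies: θ = 131.3°.

131°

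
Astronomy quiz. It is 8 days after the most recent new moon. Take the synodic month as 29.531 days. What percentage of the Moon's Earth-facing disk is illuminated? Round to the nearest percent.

The Moon has covered 8/29.531 of its cycle, so θ ≈ 360° × 8/29.531 = 97.5°.
With cos θ = (-0.131), the lit fraction is (1 − (-0.131))/2 ≈ 0.565, so 57%.

57%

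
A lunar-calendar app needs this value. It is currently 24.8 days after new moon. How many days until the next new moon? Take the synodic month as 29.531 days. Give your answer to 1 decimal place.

One full lunation from the last new moon is 29.531 d; remaining = 29.531 − 24.8 = 4.731 d.

4.7 days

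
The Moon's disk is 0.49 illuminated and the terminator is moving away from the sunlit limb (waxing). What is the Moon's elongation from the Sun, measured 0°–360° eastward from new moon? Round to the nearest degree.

89°

cos θ = 1 − 2f = 0.020, giving a principal value of 88.9°.
Waxing ⇒ before full, so θ = 88.9°.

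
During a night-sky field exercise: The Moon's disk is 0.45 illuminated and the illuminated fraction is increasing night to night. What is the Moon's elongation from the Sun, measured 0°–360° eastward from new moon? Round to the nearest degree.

From f = (1 − cos θ)/2: cos θ = 1 − 2×0.45 = 0.100; arccos → 84.3°.
Before full moon the principal value applies: θ = 84.3°.

84°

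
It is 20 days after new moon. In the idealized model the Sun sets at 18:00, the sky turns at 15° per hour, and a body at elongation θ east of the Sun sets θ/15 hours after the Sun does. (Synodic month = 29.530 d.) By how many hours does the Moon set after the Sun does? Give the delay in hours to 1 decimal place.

16.3 h

The Moon has covered 20/29.530 of its cycle, so θ ≈ 360° × 20/29.530 = 243.8°.
At 15° of sky rotation per hour, 243.8° corresponds to a 16.25 h lag.
So the Moon sets 16.25 h after the Sun.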